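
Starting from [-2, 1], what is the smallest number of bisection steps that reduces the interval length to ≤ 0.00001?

Width after n steps is 3/2^n. Need 2^n ≥ 3/0.00001 = 300000.
2^18 = 262144 < 300000 ≤ 2^19 = 524288, so n = 19.

19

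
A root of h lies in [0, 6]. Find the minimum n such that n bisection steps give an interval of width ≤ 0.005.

11

Width after n steps is 6/2^n. Need 2^n ≥ 6/0.005 = 1200.
2^10 = 1024 < 1200 ≤ 2^11 = 2048, so n = 11.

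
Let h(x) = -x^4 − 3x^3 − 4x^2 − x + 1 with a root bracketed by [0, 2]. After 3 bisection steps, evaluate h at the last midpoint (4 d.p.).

x = 1 gives h = -8, negative; keep [0, 1]
x = 0.5 gives h = -0.9375, negative; keep [0, 0.5]
x = 0.25 gives h = 0.449219, positive; keep [0.25, 0.5]

0.4492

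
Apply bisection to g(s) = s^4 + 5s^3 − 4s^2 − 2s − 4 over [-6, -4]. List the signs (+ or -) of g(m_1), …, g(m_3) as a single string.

--+

m = -5, g(m) = -94 (−); new bracket [-6, -5]
m = -5.5, g(m) = -30.8125 (−); new bracket [-6, -5.5]
m = -5.75, g(m) = 17.832031 (+); new bracket [-5.75, -5.5]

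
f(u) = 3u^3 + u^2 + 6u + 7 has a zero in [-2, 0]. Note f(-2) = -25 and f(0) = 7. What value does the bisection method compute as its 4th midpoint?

-0.875

f(-1) = -1 < 0, so the root lies in [-1, 0]
f(-0.5) = 3.875 > 0, so the root lies in [-1, -0.5]
f(-0.75) = 1.796875 > 0, so the root lies in [-1, -0.75]
f(-0.875) = 0.5059 > 0, so the root lies in [-1, -0.875]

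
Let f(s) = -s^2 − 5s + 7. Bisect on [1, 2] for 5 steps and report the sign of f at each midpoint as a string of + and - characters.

--+--

midpoint 1.5: f = -2.75 < 0 → [1, 1.5]
midpoint 1.25: f = -0.8125 < 0 → [1, 1.25]
midpoint 1.125: f = 0.109375 > 0 → [1.125, 1.25]
midpoint 1.1875: f = -0.3477 < 0 → [1.125, 1.1875]
midpoint 1.15625: f = -0.1182 < 0 → [1.125, 1.15625]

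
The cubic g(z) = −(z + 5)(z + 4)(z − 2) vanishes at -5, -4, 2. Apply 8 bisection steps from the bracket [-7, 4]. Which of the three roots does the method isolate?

2

midpoint -1.5: g = 30.625 > 0 → [-1.5, 4]
midpoint 1.25: g = 24.609375 > 0 → [1.25, 4]
midpoint 2.625: g = -31.572266 < 0 → [1.25, 2.625]
midpoint 1.9375: g = 2.5745 > 0 → [1.9375, 2.625]
midpoint 2.28125: g = -12.8631 < 0 → [1.9375, 2.28125]
midpoint 2.109375: g = -4.7506 < 0 → [1.9375, 2.109375]
midpoint 2.0234375: g = -0.9915 < 0 → [1.9375, 2.0234375]
midpoint 1.98046875: g = 0.8154 > 0 → [1.98046875, 2.0234375]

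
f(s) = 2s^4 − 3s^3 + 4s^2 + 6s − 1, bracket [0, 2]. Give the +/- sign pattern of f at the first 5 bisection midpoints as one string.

s = 1 gives f = 8, positive; keep [0, 1]
s = 0.5 gives f = 2.75, positive; keep [0, 0.5]
s = 0.25 gives f = 0.710938, positive; keep [0, 0.25]
s = 0.125 gives f = -0.1929, negative; keep [0.125, 0.25]
s = 0.1875 gives f = 0.2483, positive; keep [0.125, 0.1875]

+++-+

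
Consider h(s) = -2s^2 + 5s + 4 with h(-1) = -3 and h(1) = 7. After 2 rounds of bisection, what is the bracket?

h(0) = 4 > 0, so the root lies in [-1, 0]
h(-0.5) = 1 > 0, so the root lies in [-1, -0.5]

[-1, -0.5]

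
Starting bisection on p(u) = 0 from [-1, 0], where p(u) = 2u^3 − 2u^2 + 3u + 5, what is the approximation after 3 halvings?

-0.875

u = -0.5 gives p = 2.75, positive; keep [-1, -0.5]
u = -0.75 gives p = 0.78125, positive; keep [-1, -0.75]
u = -0.875 gives p = -0.496094, negative; keep [-0.875, -0.75]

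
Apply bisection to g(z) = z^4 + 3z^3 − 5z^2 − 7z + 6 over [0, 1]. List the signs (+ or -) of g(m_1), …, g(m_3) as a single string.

z = 0.5 gives g = 1.6875, positive; keep [0.5, 1]
z = 0.75 gives g = -0.480469, negative; keep [0.5, 0.75]
z = 0.625 gives g = 0.556885, positive; keep [0.625, 0.75]

+-+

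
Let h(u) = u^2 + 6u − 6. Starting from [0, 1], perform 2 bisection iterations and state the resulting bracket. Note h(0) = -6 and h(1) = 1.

midpoint 0.5: h = -2.75 < 0 → [0.5, 1]
midpoint 0.75: h = -0.9375 < 0 → [0.75, 1]

[0.75, 1]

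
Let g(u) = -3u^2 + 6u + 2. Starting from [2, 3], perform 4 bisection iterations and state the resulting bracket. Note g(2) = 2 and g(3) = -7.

g(2.5) = -1.75 < 0, so the root lies in [2, 2.5]
g(2.25) = 0.3125 > 0, so the root lies in [2.25, 2.5]
g(2.375) = -0.671875 < 0, so the root lies in [2.25, 2.375]
g(2.3125) = -0.168 < 0, so the root lies in [2.25, 2.3125]

[2.25, 2.3125]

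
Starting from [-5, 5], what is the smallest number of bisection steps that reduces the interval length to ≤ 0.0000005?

25

Width after n steps is 10/2^n. Need 2^n ≥ 10/0.0000005 = 20000000.
2^24 = 16777216 < 20000000 ≤ 2^25 = 33554432, so n = 25.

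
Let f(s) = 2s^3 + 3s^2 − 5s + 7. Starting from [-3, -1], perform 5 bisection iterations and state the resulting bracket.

s = -2 gives f = 13, positive; keep [-3, -2]
s = -2.5 gives f = 7, positive; keep [-3, -2.5]
s = -2.75 gives f = 1.84375, positive; keep [-3, -2.75]
s = -2.875 gives f = -1.3555, negative; keep [-2.875, -2.75]
s = -2.8125 gives f = 0.2983, positive; keep [-2.875, -2.8125]

[-2.875, -2.8125]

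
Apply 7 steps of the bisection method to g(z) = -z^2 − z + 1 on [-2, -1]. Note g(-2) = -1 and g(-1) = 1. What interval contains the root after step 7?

m = -1.5, g(m) = 0.25 (+); new bracket [-2, -1.5]
m = -1.75, g(m) = -0.3125 (−); new bracket [-1.75, -1.5]
m = -1.625, g(m) = -0.015625 (−); new bracket [-1.625, -1.5]
m = -1.5625, g(m) = 0.1211 (+); new bracket [-1.625, -1.5625]
m = -1.59375, g(m) = 0.0537 (+); new bracket [-1.625, -1.59375]
m = -1.609375, g(m) = 0.0193 (+); new bracket [-1.625, -1.609375]
m = -1.6171875, g(m) = 0.0019 (+); new bracket [-1.625, -1.6171875]

[-1.625, -1.6171875]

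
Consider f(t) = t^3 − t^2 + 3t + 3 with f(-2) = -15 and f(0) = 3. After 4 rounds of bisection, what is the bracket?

[-0.75, -0.625]

t = -1 gives f = -2, negative; keep [-1, 0]
t = -0.5 gives f = 1.125, positive; keep [-1, -0.5]
t = -0.75 gives f = -0.234375, negative; keep [-0.75, -0.5]
t = -0.625 gives f = 0.4902, positive; keep [-0.75, -0.625]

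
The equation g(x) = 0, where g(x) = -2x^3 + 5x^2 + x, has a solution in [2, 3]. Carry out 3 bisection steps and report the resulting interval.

midpoint 2.5: g = 2.5 > 0 → [2.5, 3]
midpoint 2.75: g = -1.03125 < 0 → [2.5, 2.75]
midpoint 2.625: g = 0.902344 > 0 → [2.625, 2.75]

[2.625, 2.75]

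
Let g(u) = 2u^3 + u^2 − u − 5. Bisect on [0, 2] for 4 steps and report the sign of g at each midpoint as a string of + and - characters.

-+-+

midpoint 1: g = -3 < 0 → [1, 2]
midpoint 1.5: g = 2.5 > 0 → [1, 1.5]
midpoint 1.25: g = -0.78125 < 0 → [1.25, 1.5]
midpoint 1.375: g = 0.7148 > 0 → [1.25, 1.375]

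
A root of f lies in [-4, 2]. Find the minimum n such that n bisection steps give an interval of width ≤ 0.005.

11

Width after n steps is 6/2^n. Need 2^n ≥ 6/0.005 = 1200.
2^10 = 1024 < 1200 ≤ 2^11 = 2048, so n = 11.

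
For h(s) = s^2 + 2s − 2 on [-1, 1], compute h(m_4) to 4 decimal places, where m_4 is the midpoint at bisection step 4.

m = 0, h(m) = -2 (−); new bracket [0, 1]
m = 0.5, h(m) = -0.75 (−); new bracket [0.5, 1]
m = 0.75, h(m) = 0.0625 (+); new bracket [0.5, 0.75]
m = 0.625, h(m) = -0.3594 (−); new bracket [0.625, 0.75]

-0.3594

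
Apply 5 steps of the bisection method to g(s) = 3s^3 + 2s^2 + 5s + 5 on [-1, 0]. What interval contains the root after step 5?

s = -0.5 gives g = 2.625, positive; keep [-1, -0.5]
s = -0.75 gives g = 1.109375, positive; keep [-1, -0.75]
s = -0.875 gives g = 0.146484, positive; keep [-1, -0.875]
s = -0.9375 gives g = -0.4016, negative; keep [-0.9375, -0.875]
s = -0.90625 gives g = -0.1216, negative; keep [-0.90625, -0.875]

[-0.90625, -0.875]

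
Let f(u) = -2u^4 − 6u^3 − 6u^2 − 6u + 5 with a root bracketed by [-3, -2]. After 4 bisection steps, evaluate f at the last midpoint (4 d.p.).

m = -2.5, f(m) = -1.875 (−); new bracket [-2.5, -2]
m = -2.25, f(m) = 5.210938 (+); new bracket [-2.5, -2.25]
m = -2.375, f(m) = 2.151855 (+); new bracket [-2.5, -2.375]
m = -2.4375, f(m) = 0.269 (+); new bracket [-2.5, -2.4375]

0.2690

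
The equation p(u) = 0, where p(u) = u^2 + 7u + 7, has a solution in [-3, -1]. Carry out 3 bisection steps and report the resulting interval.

p(-2) = -3 < 0, so the root lies in [-2, -1]
p(-1.5) = -1.25 < 0, so the root lies in [-1.5, -1]
p(-1.25) = -0.1875 < 0, so the root lies in [-1.25, -1]

[-1.25, -1]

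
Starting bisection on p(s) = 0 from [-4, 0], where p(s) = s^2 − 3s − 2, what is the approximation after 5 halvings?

-0.625

p(-2) = 8 > 0, so the root lies in [-2, 0]
p(-1) = 2 > 0, so the root lies in [-1, 0]
p(-0.5) = -0.25 < 0, so the root lies in [-1, -0.5]
p(-0.75) = 0.8125 > 0, so the root lies in [-0.75, -0.5]
p(-0.625) = 0.2656 > 0, so the root lies in [-0.625, -0.5]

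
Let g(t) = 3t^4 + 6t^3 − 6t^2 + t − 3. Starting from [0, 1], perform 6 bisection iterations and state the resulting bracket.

[0.9375, 0.953125]

g(0.5) = -3.0625 < 0, so the root lies in [0.5, 1]
g(0.75) = -2.144531 < 0, so the root lies in [0.75, 1]
g(0.875) = -0.940674 < 0, so the root lies in [0.875, 1]
g(0.9375) = -0.0747 < 0, so the root lies in [0.9375, 1]
g(0.96875) = 0.435 > 0, so the root lies in [0.9375, 0.96875]
g(0.953125) = 0.1735 > 0, so the root lies in [0.9375, 0.953125]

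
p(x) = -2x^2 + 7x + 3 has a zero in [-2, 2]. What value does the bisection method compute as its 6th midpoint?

midpoint 0: p = 3 > 0 → [-2, 0]
midpoint -1: p = -6 < 0 → [-1, 0]
midpoint -0.5: p = -1 < 0 → [-0.5, 0]
midpoint -0.25: p = 1.125 > 0 → [-0.5, -0.25]
midpoint -0.375: p = 0.0938 > 0 → [-0.5, -0.375]
midpoint -0.4375: p = -0.4453 < 0 → [-0.4375, -0.375]

-0.4375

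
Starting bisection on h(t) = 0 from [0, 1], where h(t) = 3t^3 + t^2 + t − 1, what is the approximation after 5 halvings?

t = 0.5 gives h = 0.125, positive; keep [0, 0.5]
t = 0.25 gives h = -0.640625, negative; keep [0.25, 0.5]
t = 0.375 gives h = -0.326172, negative; keep [0.375, 0.5]
t = 0.4375 gives h = -0.1199, negative; keep [0.4375, 0.5]
t = 0.46875 gives h = -0.0025, negative; keep [0.46875, 0.5]

0.46875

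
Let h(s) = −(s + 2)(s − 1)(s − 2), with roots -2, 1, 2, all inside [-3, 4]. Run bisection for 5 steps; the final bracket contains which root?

-2

h(0.5) = -1.875 < 0, so the root lies in [-3, 0.5]
h(-1.25) = -5.484375 < 0, so the root lies in [-3, -1.25]
h(-2.125) = 1.611328 > 0, so the root lies in [-2.125, -1.25]
h(-1.6875) = -3.0969 < 0, so the root lies in [-2.125, -1.6875]
h(-1.90625) = -1.0643 < 0, so the root lies in [-2.125, -1.90625]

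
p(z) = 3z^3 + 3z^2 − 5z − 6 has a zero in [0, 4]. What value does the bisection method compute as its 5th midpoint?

1.375

p(2) = 20 > 0, so the root lies in [0, 2]
p(1) = -5 < 0, so the root lies in [1, 2]
p(1.5) = 3.375 > 0, so the root lies in [1, 1.5]
p(1.25) = -1.7031 < 0, so the root lies in [1.25, 1.5]
p(1.375) = 0.5957 > 0, so the root lies in [1.25, 1.375]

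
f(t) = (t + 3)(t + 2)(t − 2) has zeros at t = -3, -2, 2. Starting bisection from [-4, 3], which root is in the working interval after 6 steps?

m = -0.5, f(m) = -9.375 (−); new bracket [-0.5, 3]
m = 1.25, f(m) = -10.359375 (−); new bracket [1.25, 3]
m = 2.125, f(m) = 2.642578 (+); new bracket [1.25, 2.125]
m = 1.6875, f(m) = -5.4016 (−); new bracket [1.6875, 2.125]
m = 1.90625, f(m) = -1.7967 (−); new bracket [1.90625, 2.125]
m = 2.015625, f(m) = 0.3147 (+); new bracket [1.90625, 2.015625]

2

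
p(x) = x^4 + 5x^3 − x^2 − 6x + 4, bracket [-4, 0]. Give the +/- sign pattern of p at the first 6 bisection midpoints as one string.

x = -2 gives p = -12, negative; keep [-2, 0]
x = -1 gives p = 5, positive; keep [-2, -1]
x = -1.5 gives p = -1.0625, negative; keep [-1.5, -1]
x = -1.25 gives p = 2.6133, positive; keep [-1.5, -1.25]
x = -1.375 gives p = 0.9358, positive; keep [-1.5, -1.375]
x = -1.4375 gives p = -0.0237, negative; keep [-1.4375, -1.375]

-+-++-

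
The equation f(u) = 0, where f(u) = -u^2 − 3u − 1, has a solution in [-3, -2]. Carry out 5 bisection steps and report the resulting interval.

[-2.625, -2.59375]

midpoint -2.5: f = 0.25 > 0 → [-3, -2.5]
midpoint -2.75: f = -0.3125 < 0 → [-2.75, -2.5]
midpoint -2.625: f = -0.015625 < 0 → [-2.625, -2.5]
midpoint -2.5625: f = 0.1211 > 0 → [-2.625, -2.5625]
midpoint -2.59375: f = 0.0537 > 0 → [-2.625, -2.59375]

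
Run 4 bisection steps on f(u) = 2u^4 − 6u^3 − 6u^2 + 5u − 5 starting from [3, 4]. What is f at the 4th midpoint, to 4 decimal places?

m = 3.5, f(m) = -18.125 (−); new bracket [3.5, 4]
m = 3.75, f(m) = 8.476562 (+); new bracket [3.5, 3.75]
m = 3.625, f(m) = -6.175293 (−); new bracket [3.625, 3.75]
m = 3.6875, f(m) = 0.7959 (+); new bracket [3.625, 3.6875]

0.7959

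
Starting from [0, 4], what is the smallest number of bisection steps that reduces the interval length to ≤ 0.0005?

13

Width after n steps is 4/2^n. Need 2^n ≥ 4/0.0005 = 8000.
2^12 = 4096 < 8000 ≤ 2^13 = 8192, so n = 13.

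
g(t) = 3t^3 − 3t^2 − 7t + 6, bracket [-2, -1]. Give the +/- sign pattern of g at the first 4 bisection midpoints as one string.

-+++

m = -1.5, g(m) = -0.375 (−); new bracket [-1.5, -1]
m = -1.25, g(m) = 4.203125 (+); new bracket [-1.5, -1.25]
m = -1.375, g(m) = 2.154297 (+); new bracket [-1.5, -1.375]
m = -1.4375, g(m) = 0.9519 (+); new bracket [-1.5, -1.4375]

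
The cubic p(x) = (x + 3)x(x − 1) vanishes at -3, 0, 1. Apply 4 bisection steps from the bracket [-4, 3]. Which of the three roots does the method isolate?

-3

m = -0.5, p(m) = 1.875 (+); new bracket [-4, -0.5]
m = -2.25, p(m) = 5.484375 (+); new bracket [-4, -2.25]
m = -3.125, p(m) = -1.611328 (−); new bracket [-3.125, -2.25]
m = -2.6875, p(m) = 3.0969 (+); new bracket [-3.125, -2.6875]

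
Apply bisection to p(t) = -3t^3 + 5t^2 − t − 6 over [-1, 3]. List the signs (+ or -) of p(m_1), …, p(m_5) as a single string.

----+

m = 1, p(m) = -5 (−); new bracket [-1, 1]
m = 0, p(m) = -6 (−); new bracket [-1, 0]
m = -0.5, p(m) = -3.875 (−); new bracket [-1, -0.5]
m = -0.75, p(m) = -1.1719 (−); new bracket [-1, -0.75]
m = -0.875, p(m) = 0.7129 (+); new bracket [-0.875, -0.75]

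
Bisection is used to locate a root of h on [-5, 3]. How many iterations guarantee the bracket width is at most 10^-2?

10

Width after n steps is 8/2^n. Need 2^n ≥ 8/10^-2 = 800.
2^9 = 512 < 800 ≤ 2^10 = 1024, so n = 10.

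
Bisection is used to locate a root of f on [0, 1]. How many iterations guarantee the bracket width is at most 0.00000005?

25

Width after n steps is 1/2^n. Need 2^n ≥ 1/0.00000005 = 20000000.
2^24 = 16777216 < 20000000 ≤ 2^25 = 33554432, so n = 25.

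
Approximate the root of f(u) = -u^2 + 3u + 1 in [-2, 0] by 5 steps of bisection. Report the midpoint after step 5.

-0.3125

f(-1) = -3 < 0, so the root lies in [-1, 0]
f(-0.5) = -0.75 < 0, so the root lies in [-0.5, 0]
f(-0.25) = 0.1875 > 0, so the root lies in [-0.5, -0.25]
f(-0.375) = -0.2656 < 0, so the root lies in [-0.375, -0.25]
f(-0.3125) = -0.0352 < 0, so the root lies in [-0.3125, -0.25]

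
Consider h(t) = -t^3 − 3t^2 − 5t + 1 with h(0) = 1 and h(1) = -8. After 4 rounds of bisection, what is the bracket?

[0.125, 0.1875]

midpoint 0.5: h = -2.375 < 0 → [0, 0.5]
midpoint 0.25: h = -0.453125 < 0 → [0, 0.25]
midpoint 0.125: h = 0.326172 > 0 → [0.125, 0.25]
midpoint 0.1875: h = -0.0496 < 0 → [0.125, 0.1875]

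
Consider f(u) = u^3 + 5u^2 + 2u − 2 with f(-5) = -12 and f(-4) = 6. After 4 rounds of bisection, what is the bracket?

m = -4.5, f(m) = -0.875 (−); new bracket [-4.5, -4]
m = -4.25, f(m) = 3.046875 (+); new bracket [-4.5, -4.25]
m = -4.375, f(m) = 1.212891 (+); new bracket [-4.5, -4.375]
m = -4.4375, f(m) = 0.2014 (+); new bracket [-4.5, -4.4375]

[-4.5, -4.4375]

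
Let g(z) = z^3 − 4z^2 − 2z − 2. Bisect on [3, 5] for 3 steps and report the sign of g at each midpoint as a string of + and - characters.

--+

g(4) = -10 < 0, so the root lies in [4, 5]
g(4.5) = -0.875 < 0, so the root lies in [4.5, 5]
g(4.75) = 5.421875 > 0, so the root lies in [4.5, 4.75]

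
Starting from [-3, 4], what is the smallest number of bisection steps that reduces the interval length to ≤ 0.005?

Width after n steps is 7/2^n. Need 2^n ≥ 7/0.005 = 1400.
2^10 = 1024 < 1400 ≤ 2^11 = 2048, so n = 11.

11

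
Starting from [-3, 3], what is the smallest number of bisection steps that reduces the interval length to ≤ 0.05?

7

Width after n steps is 6/2^n. Need 2^n ≥ 6/0.05 = 120.
2^6 = 64 < 120 ≤ 2^7 = 128, so n = 7.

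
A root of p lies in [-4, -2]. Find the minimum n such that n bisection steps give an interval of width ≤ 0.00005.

Width after n steps is 2/2^n. Need 2^n ≥ 2/0.00005 = 40000.
2^15 = 32768 < 40000 ≤ 2^16 = 65536, so n = 16.

16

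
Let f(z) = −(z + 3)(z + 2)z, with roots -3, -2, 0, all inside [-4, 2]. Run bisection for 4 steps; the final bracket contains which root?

z = -1 gives f = 2, positive; keep [-1, 2]
z = 0.5 gives f = -4.375, negative; keep [-1, 0.5]
z = -0.25 gives f = 1.203125, positive; keep [-0.25, 0.5]
z = 0.125 gives f = -0.8301, negative; keep [-0.25, 0.125]

0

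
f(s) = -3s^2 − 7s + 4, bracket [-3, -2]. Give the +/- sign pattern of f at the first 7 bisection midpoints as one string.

s = -2.5 gives f = 2.75, positive; keep [-3, -2.5]
s = -2.75 gives f = 0.5625, positive; keep [-3, -2.75]
s = -2.875 gives f = -0.671875, negative; keep [-2.875, -2.75]
s = -2.8125 gives f = -0.043, negative; keep [-2.8125, -2.75]
s = -2.78125 gives f = 0.2627, positive; keep [-2.8125, -2.78125]
s = -2.796875 gives f = 0.1106, positive; keep [-2.8125, -2.796875]
s = -2.8046875 gives f = 0.034, positive; keep [-2.8125, -2.8046875]

++--+++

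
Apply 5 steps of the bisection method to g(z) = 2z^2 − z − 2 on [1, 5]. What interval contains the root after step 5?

g(3) = 13 > 0, so the root lies in [1, 3]
g(2) = 4 > 0, so the root lies in [1, 2]
g(1.5) = 1 > 0, so the root lies in [1, 1.5]
g(1.25) = -0.125 < 0, so the root lies in [1.25, 1.5]
g(1.375) = 0.4062 > 0, so the root lies in [1.25, 1.375]

[1.25, 1.375]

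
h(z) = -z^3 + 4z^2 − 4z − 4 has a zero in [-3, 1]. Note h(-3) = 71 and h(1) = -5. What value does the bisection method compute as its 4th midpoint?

midpoint -1: h = 5 > 0 → [-1, 1]
midpoint 0: h = -4 < 0 → [-1, 0]
midpoint -0.5: h = -0.875 < 0 → [-1, -0.5]
midpoint -0.75: h = 1.6719 > 0 → [-0.75, -0.5]

-0.75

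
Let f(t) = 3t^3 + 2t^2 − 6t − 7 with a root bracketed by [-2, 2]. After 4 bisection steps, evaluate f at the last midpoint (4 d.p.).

4.7031

midpoint 0: f = -7 < 0 → [0, 2]
midpoint 1: f = -8 < 0 → [1, 2]
midpoint 1.5: f = -1.375 < 0 → [1.5, 2]
midpoint 1.75: f = 4.7031 > 0 → [1.5, 1.75]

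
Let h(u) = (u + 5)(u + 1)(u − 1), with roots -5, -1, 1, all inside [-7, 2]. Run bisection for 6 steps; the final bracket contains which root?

h(-2.5) = 13.125 > 0, so the root lies in [-7, -2.5]
h(-4.75) = 5.390625 > 0, so the root lies in [-7, -4.75]
h(-5.875) = -29.326172 < 0, so the root lies in [-5.875, -4.75]
h(-5.3125) = -8.5071 < 0, so the root lies in [-5.3125, -4.75]
h(-5.03125) = -0.7598 < 0, so the root lies in [-5.03125, -4.75]
h(-4.890625) = 2.5067 > 0, so the root lies in [-5.03125, -4.890625]

-5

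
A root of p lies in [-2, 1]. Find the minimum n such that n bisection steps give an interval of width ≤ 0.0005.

13

Width after n steps is 3/2^n. Need 2^n ≥ 3/0.0005 = 6000.
2^12 = 4096 < 6000 ≤ 2^13 = 8192, so n = 13.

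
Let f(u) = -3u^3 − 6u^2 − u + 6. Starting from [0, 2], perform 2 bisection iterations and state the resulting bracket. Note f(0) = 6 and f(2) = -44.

[0.5, 1]

u = 1 gives f = -4, negative; keep [0, 1]
u = 0.5 gives f = 3.625, positive; keep [0.5, 1]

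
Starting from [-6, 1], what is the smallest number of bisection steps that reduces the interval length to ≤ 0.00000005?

Width after n steps is 7/2^n. Need 2^n ≥ 7/0.00000005 = 140000000.
2^27 = 134217728 < 140000000 ≤ 2^28 = 268435456, so n = 28.

28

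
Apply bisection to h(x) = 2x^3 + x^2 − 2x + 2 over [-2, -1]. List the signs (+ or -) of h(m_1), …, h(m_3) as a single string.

x = -1.5 gives h = 0.5, positive; keep [-2, -1.5]
x = -1.75 gives h = -2.15625, negative; keep [-1.75, -1.5]
x = -1.625 gives h = -0.691406, negative; keep [-1.625, -1.5]

+--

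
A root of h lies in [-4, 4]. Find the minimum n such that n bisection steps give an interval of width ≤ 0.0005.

Width after n steps is 8/2^n. Need 2^n ≥ 8/0.0005 = 16000.
2^13 = 8192 < 16000 ≤ 2^14 = 16384, so n = 14.

14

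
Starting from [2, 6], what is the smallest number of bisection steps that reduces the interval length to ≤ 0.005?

10

Width after n steps is 4/2^n. Need 2^n ≥ 4/0.005 = 800.
2^9 = 512 < 800 ≤ 2^10 = 1024, so n = 10.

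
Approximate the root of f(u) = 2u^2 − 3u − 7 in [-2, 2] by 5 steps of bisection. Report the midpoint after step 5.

f(0) = -7 < 0, so the root lies in [-2, 0]
f(-1) = -2 < 0, so the root lies in [-2, -1]
f(-1.5) = 2 > 0, so the root lies in [-1.5, -1]
f(-1.25) = -0.125 < 0, so the root lies in [-1.5, -1.25]
f(-1.375) = 0.9062 > 0, so the root lies in [-1.375, -1.25]

-1.375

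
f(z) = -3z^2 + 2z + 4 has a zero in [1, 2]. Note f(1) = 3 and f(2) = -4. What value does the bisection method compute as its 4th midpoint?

z = 1.5 gives f = 0.25, positive; keep [1.5, 2]
z = 1.75 gives f = -1.6875, negative; keep [1.5, 1.75]
z = 1.625 gives f = -0.671875, negative; keep [1.5, 1.625]
z = 1.5625 gives f = -0.1992, negative; keep [1.5, 1.5625]

1.5625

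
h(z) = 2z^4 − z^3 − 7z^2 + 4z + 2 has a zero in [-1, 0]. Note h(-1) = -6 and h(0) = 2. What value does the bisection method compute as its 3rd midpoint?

z = -0.5 gives h = -1.5, negative; keep [-0.5, 0]
z = -0.25 gives h = 0.585938, positive; keep [-0.5, -0.25]
z = -0.375 gives h = -0.39209, negative; keep [-0.375, -0.25]

-0.375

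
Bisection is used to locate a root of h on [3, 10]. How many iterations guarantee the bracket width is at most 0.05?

Width after n steps is 7/2^n. Need 2^n ≥ 7/0.05 = 140.
2^7 = 128 < 140 ≤ 2^8 = 256, so n = 8.

8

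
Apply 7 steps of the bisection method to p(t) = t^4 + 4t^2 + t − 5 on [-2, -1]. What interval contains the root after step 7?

[-1.0859375, -1.078125]

midpoint -1.5: p = 7.5625 > 0 → [-1.5, -1]
midpoint -1.25: p = 2.441406 > 0 → [-1.25, -1]
midpoint -1.125: p = 0.539307 > 0 → [-1.125, -1]
midpoint -1.0625: p = -0.2724 < 0 → [-1.125, -1.0625]
midpoint -1.09375: p = 0.1225 > 0 → [-1.09375, -1.0625]
midpoint -1.078125: p = -0.0776 < 0 → [-1.09375, -1.078125]
midpoint -1.0859375: p = 0.0218 > 0 → [-1.0859375, -1.078125]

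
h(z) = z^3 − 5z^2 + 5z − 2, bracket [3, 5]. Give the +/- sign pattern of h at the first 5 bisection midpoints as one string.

m = 4, h(m) = 2 (+); new bracket [3, 4]
m = 3.5, h(m) = -2.875 (−); new bracket [3.5, 4]
m = 3.75, h(m) = -0.828125 (−); new bracket [3.75, 4]
m = 3.875, h(m) = 0.4824 (+); new bracket [3.75, 3.875]
m = 3.8125, h(m) = -0.198 (−); new bracket [3.8125, 3.875]

+--+-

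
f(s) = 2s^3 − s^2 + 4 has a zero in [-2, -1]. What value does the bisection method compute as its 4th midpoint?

s = -1.5 gives f = -5, negative; keep [-1.5, -1]
s = -1.25 gives f = -1.46875, negative; keep [-1.25, -1]
s = -1.125 gives f = -0.113281, negative; keep [-1.125, -1]
s = -1.0625 gives f = 0.4722, positive; keep [-1.125, -1.0625]

-1.0625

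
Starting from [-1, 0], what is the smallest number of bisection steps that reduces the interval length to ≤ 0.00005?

15

Width after n steps is 1/2^n. Need 2^n ≥ 1/0.00005 = 20000.
2^14 = 16384 < 20000 ≤ 2^15 = 32768, so n = 15.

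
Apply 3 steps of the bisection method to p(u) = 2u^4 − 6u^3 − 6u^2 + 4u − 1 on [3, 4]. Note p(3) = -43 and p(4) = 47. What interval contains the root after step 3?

u = 3.5 gives p = -17.625, negative; keep [3.5, 4]
u = 3.75 gives p = 8.726562, positive; keep [3.5, 3.75]
u = 3.625 gives p = -5.800293, negative; keep [3.625, 3.75]

[3.625, 3.75]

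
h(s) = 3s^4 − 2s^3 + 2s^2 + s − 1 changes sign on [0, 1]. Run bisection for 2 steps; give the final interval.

[0.5, 0.75]

m = 0.5, h(m) = -0.0625 (−); new bracket [0.5, 1]
m = 0.75, h(m) = 0.980469 (+); new bracket [0.5, 0.75]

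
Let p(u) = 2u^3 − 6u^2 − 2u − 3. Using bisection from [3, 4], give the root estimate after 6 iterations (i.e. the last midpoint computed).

3.421875

m = 3.5, p(m) = 2.25 (+); new bracket [3, 3.5]
m = 3.25, p(m) = -4.21875 (−); new bracket [3.25, 3.5]
m = 3.375, p(m) = -1.207031 (−); new bracket [3.375, 3.5]
m = 3.4375, p(m) = 0.4644 (+); new bracket [3.375, 3.4375]
m = 3.40625, p(m) = -0.3854 (−); new bracket [3.40625, 3.4375]
m = 3.421875, p(m) = 0.0359 (+); new bracket [3.40625, 3.421875]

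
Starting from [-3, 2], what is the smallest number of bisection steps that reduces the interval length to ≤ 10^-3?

13

Width after n steps is 5/2^n. Need 2^n ≥ 5/10^-3 = 5000.
2^12 = 4096 < 5000 ≤ 2^13 = 8192, so n = 13.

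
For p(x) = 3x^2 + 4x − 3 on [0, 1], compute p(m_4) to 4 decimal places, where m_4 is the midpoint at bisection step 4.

p(0.5) = -0.25 < 0, so the root lies in [0.5, 1]
p(0.75) = 1.6875 > 0, so the root lies in [0.5, 0.75]
p(0.625) = 0.671875 > 0, so the root lies in [0.5, 0.625]
p(0.5625) = 0.1992 > 0, so the root lies in [0.5, 0.5625]

0.1992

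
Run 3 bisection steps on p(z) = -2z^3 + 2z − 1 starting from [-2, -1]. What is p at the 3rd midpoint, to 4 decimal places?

midpoint -1.5: p = 2.75 > 0 → [-1.5, -1]
midpoint -1.25: p = 0.40625 > 0 → [-1.25, -1]
midpoint -1.125: p = -0.402344 < 0 → [-1.25, -1.125]

-0.4023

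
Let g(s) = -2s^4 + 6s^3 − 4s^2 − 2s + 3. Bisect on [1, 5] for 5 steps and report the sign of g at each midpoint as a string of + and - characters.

g(3) = -39 < 0, so the root lies in [1, 3]
g(2) = -1 < 0, so the root lies in [1, 2]
g(1.5) = 1.125 > 0, so the root lies in [1.5, 2]
g(1.75) = 0.6484 > 0, so the root lies in [1.75, 2]
g(1.875) = 0.019 > 0, so the root lies in [1.875, 2]

--+++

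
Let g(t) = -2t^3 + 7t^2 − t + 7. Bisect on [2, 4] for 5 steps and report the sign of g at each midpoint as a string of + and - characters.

t = 3 gives g = 13, positive; keep [3, 4]
t = 3.5 gives g = 3.5, positive; keep [3.5, 4]
t = 3.75 gives g = -3.78125, negative; keep [3.5, 3.75]
t = 3.625 gives g = 0.0898, positive; keep [3.625, 3.75]
t = 3.6875 gives g = -1.7866, negative; keep [3.625, 3.6875]

++-+-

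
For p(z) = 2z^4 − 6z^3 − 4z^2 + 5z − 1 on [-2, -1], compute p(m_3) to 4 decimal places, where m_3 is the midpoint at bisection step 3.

p(-1.5) = 12.875 > 0, so the root lies in [-1.5, -1]
p(-1.25) = 3.101562 > 0, so the root lies in [-1.25, -1]
p(-1.125) = 0.059082 > 0, so the root lies in [-1.125, -1]

0.0591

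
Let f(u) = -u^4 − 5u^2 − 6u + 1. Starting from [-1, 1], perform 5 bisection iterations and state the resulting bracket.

m = 0, f(m) = 1 (+); new bracket [0, 1]
m = 0.5, f(m) = -3.3125 (−); new bracket [0, 0.5]
m = 0.25, f(m) = -0.816406 (−); new bracket [0, 0.25]
m = 0.125, f(m) = 0.1716 (+); new bracket [0.125, 0.25]
m = 0.1875, f(m) = -0.302 (−); new bracket [0.125, 0.1875]

[0.125, 0.1875]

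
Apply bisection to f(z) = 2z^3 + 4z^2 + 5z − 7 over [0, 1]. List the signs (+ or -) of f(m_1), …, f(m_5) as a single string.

--+++

midpoint 0.5: f = -3.25 < 0 → [0.5, 1]
midpoint 0.75: f = -0.15625 < 0 → [0.75, 1]
midpoint 0.875: f = 1.777344 > 0 → [0.75, 0.875]
midpoint 0.8125: f = 0.7759 > 0 → [0.75, 0.8125]
midpoint 0.78125: f = 0.3013 > 0 → [0.75, 0.78125]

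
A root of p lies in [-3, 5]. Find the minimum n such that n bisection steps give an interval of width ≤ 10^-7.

Width after n steps is 8/2^n. Need 2^n ≥ 8/10^-7 = 80000000.
2^26 = 67108864 < 80000000 ≤ 2^27 = 134217728, so n = 27.

27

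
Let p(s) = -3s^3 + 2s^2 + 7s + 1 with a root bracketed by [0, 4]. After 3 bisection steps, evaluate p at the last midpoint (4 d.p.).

5.8750

p(2) = -1 < 0, so the root lies in [0, 2]
p(1) = 7 > 0, so the root lies in [1, 2]
p(1.5) = 5.875 > 0, so the root lies in [1.5, 2]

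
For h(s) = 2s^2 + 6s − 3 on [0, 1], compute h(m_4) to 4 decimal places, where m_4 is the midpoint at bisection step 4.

s = 0.5 gives h = 0.5, positive; keep [0, 0.5]
s = 0.25 gives h = -1.375, negative; keep [0.25, 0.5]
s = 0.375 gives h = -0.46875, negative; keep [0.375, 0.5]
s = 0.4375 gives h = 0.0078, positive; keep [0.375, 0.4375]

0.0078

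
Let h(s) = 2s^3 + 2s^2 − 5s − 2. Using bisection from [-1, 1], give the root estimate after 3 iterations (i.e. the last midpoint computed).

-0.25

h(0) = -2 < 0, so the root lies in [-1, 0]
h(-0.5) = 0.75 > 0, so the root lies in [-0.5, 0]
h(-0.25) = -0.65625 < 0, so the root lies in [-0.5, -0.25]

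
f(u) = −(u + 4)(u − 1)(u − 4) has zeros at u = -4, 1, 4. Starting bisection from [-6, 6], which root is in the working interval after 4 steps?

u = 0 gives f = -16, negative; keep [-6, 0]
u = -3 gives f = -28, negative; keep [-6, -3]
u = -4.5 gives f = 23.375, positive; keep [-4.5, -3]
u = -3.75 gives f = -9.2031, negative; keep [-4.5, -3.75]

-4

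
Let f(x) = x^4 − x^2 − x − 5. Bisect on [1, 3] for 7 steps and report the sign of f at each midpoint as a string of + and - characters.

midpoint 2: f = 5 > 0 → [1, 2]
midpoint 1.5: f = -3.6875 < 0 → [1.5, 2]
midpoint 1.75: f = -0.433594 < 0 → [1.75, 2]
midpoint 1.875: f = 1.969 > 0 → [1.75, 1.875]
midpoint 1.8125: f = 0.6946 > 0 → [1.75, 1.8125]
midpoint 1.78125: f = 0.1129 > 0 → [1.75, 1.78125]
midpoint 1.765625: f = -0.1647 < 0 → [1.765625, 1.78125]

+--+++-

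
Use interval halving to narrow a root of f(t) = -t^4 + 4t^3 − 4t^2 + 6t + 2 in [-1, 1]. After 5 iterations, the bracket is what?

m = 0, f(m) = 2 (+); new bracket [-1, 0]
m = -0.5, f(m) = -2.5625 (−); new bracket [-0.5, 0]
m = -0.25, f(m) = 0.183594 (+); new bracket [-0.5, -0.25]
m = -0.375, f(m) = -1.0432 (−); new bracket [-0.375, -0.25]
m = -0.3125, f(m) = -0.3972 (−); new bracket [-0.3125, -0.25]

[-0.3125, -0.25]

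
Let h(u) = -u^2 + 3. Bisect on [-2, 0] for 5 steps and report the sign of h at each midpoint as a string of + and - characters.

midpoint -1: h = 2 > 0 → [-2, -1]
midpoint -1.5: h = 0.75 > 0 → [-2, -1.5]
midpoint -1.75: h = -0.0625 < 0 → [-1.75, -1.5]
midpoint -1.625: h = 0.3594 > 0 → [-1.75, -1.625]
midpoint -1.6875: h = 0.1523 > 0 → [-1.75, -1.6875]

++-++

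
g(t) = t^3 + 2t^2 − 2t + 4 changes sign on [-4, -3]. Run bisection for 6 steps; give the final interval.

[-3.078125, -3.0625]

m = -3.5, g(m) = -7.375 (−); new bracket [-3.5, -3]
m = -3.25, g(m) = -2.703125 (−); new bracket [-3.25, -3]
m = -3.125, g(m) = -0.736328 (−); new bracket [-3.125, -3]
m = -3.0625, g(m) = 0.1599 (+); new bracket [-3.125, -3.0625]
m = -3.09375, g(m) = -0.2811 (−); new bracket [-3.09375, -3.0625]
m = -3.078125, g(m) = -0.0588 (−); new bracket [-3.078125, -3.0625]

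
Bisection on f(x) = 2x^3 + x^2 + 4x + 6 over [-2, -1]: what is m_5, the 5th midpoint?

f(-1.5) = -4.5 < 0, so the root lies in [-1.5, -1]
f(-1.25) = -1.34375 < 0, so the root lies in [-1.25, -1]
f(-1.125) = -0.082031 < 0, so the root lies in [-1.125, -1]
f(-1.0625) = 0.48 > 0, so the root lies in [-1.125, -1.0625]
f(-1.09375) = 0.2044 > 0, so the root lies in [-1.125, -1.09375]

-1.09375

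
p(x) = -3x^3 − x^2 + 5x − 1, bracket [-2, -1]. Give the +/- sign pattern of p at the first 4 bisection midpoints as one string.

p(-1.5) = -0.625 < 0, so the root lies in [-2, -1.5]
p(-1.75) = 3.265625 > 0, so the root lies in [-1.75, -1.5]
p(-1.625) = 1.107422 > 0, so the root lies in [-1.625, -1.5]
p(-1.5625) = 0.1902 > 0, so the root lies in [-1.5625, -1.5]

-+++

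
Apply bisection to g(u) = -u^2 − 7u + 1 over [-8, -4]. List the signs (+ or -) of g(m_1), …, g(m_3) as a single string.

midpoint -6: g = 7 > 0 → [-8, -6]
midpoint -7: g = 1 > 0 → [-8, -7]
midpoint -7.5: g = -2.75 < 0 → [-7.5, -7]

++-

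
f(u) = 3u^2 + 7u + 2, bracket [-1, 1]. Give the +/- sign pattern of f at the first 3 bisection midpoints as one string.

+-+

midpoint 0: f = 2 > 0 → [-1, 0]
midpoint -0.5: f = -0.75 < 0 → [-0.5, 0]
midpoint -0.25: f = 0.4375 > 0 → [-0.5, -0.25]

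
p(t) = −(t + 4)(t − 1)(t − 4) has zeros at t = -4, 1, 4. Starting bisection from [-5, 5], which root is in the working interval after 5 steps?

-4

midpoint 0: p = -16 < 0 → [-5, 0]
midpoint -2.5: p = -34.125 < 0 → [-5, -2.5]
midpoint -3.75: p = -9.203125 < 0 → [-5, -3.75]
midpoint -4.375: p = 16.8809 > 0 → [-4.375, -3.75]
midpoint -4.0625: p = 2.551 > 0 → [-4.0625, -3.75]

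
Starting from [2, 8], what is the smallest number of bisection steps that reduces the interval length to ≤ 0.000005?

Width after n steps is 6/2^n. Need 2^n ≥ 6/0.000005 = 1200000.
2^20 = 1048576 < 1200000 ≤ 2^21 = 2097152, so n = 21.

21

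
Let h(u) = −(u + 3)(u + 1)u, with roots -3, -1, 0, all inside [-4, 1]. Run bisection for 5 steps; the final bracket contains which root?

h(-1.5) = -1.125 < 0, so the root lies in [-4, -1.5]
h(-2.75) = -1.203125 < 0, so the root lies in [-4, -2.75]
h(-3.375) = 3.005859 > 0, so the root lies in [-3.375, -2.75]
h(-3.0625) = 0.3948 > 0, so the root lies in [-3.0625, -2.75]
h(-2.90625) = -0.5194 < 0, so the root lies in [-3.0625, -2.90625]

-3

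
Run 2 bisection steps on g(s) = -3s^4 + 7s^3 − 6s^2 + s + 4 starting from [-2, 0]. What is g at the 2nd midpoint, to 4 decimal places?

0.9375

m = -1, g(m) = -13 (−); new bracket [-1, 0]
m = -0.5, g(m) = 0.9375 (+); new bracket [-1, -0.5]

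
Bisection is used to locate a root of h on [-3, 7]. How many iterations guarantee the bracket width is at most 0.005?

Width after n steps is 10/2^n. Need 2^n ≥ 10/0.005 = 2000.
2^10 = 1024 < 2000 ≤ 2^11 = 2048, so n = 11.

11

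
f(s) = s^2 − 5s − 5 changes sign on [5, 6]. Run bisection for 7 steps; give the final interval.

[5.8515625, 5.859375]

f(5.5) = -2.25 < 0, so the root lies in [5.5, 6]
f(5.75) = -0.6875 < 0, so the root lies in [5.75, 6]
f(5.875) = 0.140625 > 0, so the root lies in [5.75, 5.875]
f(5.8125) = -0.2773 < 0, so the root lies in [5.8125, 5.875]
f(5.84375) = -0.0693 < 0, so the root lies in [5.84375, 5.875]
f(5.859375) = 0.0354 > 0, so the root lies in [5.84375, 5.859375]
f(5.8515625) = -0.017 < 0, so the root lies in [5.8515625, 5.859375]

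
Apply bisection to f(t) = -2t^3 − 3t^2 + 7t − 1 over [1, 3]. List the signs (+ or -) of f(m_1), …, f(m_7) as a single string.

---+--+

t = 2 gives f = -15, negative; keep [1, 2]
t = 1.5 gives f = -4, negative; keep [1, 1.5]
t = 1.25 gives f = -0.84375, negative; keep [1, 1.25]
t = 1.125 gives f = 0.2305, positive; keep [1.125, 1.25]
t = 1.1875 gives f = -0.2671, negative; keep [1.125, 1.1875]
t = 1.15625 gives f = -0.0086, negative; keep [1.125, 1.15625]
t = 1.140625 gives f = 0.1133, positive; keep [1.140625, 1.15625]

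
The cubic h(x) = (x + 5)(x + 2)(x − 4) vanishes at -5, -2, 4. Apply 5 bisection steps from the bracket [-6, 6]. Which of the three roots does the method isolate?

midpoint 0: h = -40 < 0 → [0, 6]
midpoint 3: h = -40 < 0 → [3, 6]
midpoint 4.5: h = 30.875 > 0 → [3, 4.5]
midpoint 3.75: h = -12.5781 < 0 → [3.75, 4.5]
midpoint 4.125: h = 6.9863 > 0 → [3.75, 4.125]

4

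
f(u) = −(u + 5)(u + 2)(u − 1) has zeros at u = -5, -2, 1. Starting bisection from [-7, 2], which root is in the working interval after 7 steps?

-5

f(-2.5) = -4.375 < 0, so the root lies in [-7, -2.5]
f(-4.75) = -3.953125 < 0, so the root lies in [-7, -4.75]
f(-5.875) = 23.310547 > 0, so the root lies in [-5.875, -4.75]
f(-5.3125) = 6.5344 > 0, so the root lies in [-5.3125, -4.75]
f(-5.03125) = 0.5713 > 0, so the root lies in [-5.03125, -4.75]
f(-4.890625) = -1.8624 < 0, so the root lies in [-5.03125, -4.890625]
f(-4.9609375) = -0.6895 < 0, so the root lies in [-5.03125, -4.9609375]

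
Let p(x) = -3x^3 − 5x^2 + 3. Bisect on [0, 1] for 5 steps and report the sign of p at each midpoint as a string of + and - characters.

p(0.5) = 1.375 > 0, so the root lies in [0.5, 1]
p(0.75) = -1.078125 < 0, so the root lies in [0.5, 0.75]
p(0.625) = 0.314453 > 0, so the root lies in [0.625, 0.75]
p(0.6875) = -0.3381 < 0, so the root lies in [0.625, 0.6875]
p(0.65625) = -0.0012 < 0, so the root lies in [0.625, 0.65625]

+-+--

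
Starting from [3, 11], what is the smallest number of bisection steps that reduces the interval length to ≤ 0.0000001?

Width after n steps is 8/2^n. Need 2^n ≥ 8/0.0000001 = 80000000.
2^26 = 67108864 < 80000000 ≤ 2^27 = 134217728, so n = 27.

27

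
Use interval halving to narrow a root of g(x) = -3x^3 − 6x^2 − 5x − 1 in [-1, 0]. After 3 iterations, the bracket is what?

[-0.375, -0.25]

midpoint -0.5: g = 0.375 > 0 → [-0.5, 0]
midpoint -0.25: g = -0.078125 < 0 → [-0.5, -0.25]
midpoint -0.375: g = 0.189453 > 0 → [-0.375, -0.25]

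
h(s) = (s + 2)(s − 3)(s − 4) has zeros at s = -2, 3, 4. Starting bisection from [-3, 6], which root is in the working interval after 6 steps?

m = 1.5, h(m) = 13.125 (+); new bracket [-3, 1.5]
m = -0.75, h(m) = 22.265625 (+); new bracket [-3, -0.75]
m = -1.875, h(m) = 3.580078 (+); new bracket [-3, -1.875]
m = -2.4375, h(m) = -15.3142 (−); new bracket [-2.4375, -1.875]
m = -2.15625, h(m) = -4.9599 (−); new bracket [-2.15625, -1.875]
m = -2.015625, h(m) = -0.4714 (−); new bracket [-2.015625, -1.875]

-2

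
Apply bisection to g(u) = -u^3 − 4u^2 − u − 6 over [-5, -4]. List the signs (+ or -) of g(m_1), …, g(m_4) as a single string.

u = -4.5 gives g = 8.625, positive; keep [-4.5, -4]
u = -4.25 gives g = 2.765625, positive; keep [-4.25, -4]
u = -4.125 gives g = 0.251953, positive; keep [-4.125, -4]
u = -4.0625 gives g = -0.906, negative; keep [-4.125, -4.0625]

+++-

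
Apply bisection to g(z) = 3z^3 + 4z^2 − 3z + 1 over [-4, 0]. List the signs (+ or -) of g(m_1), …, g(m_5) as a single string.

m = -2, g(m) = -1 (−); new bracket [-2, 0]
m = -1, g(m) = 5 (+); new bracket [-2, -1]
m = -1.5, g(m) = 4.375 (+); new bracket [-2, -1.5]
m = -1.75, g(m) = 2.4219 (+); new bracket [-2, -1.75]
m = -1.875, g(m) = 0.9121 (+); new bracket [-2, -1.875]

-++++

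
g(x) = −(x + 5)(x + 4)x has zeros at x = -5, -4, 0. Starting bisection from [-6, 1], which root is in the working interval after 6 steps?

0

g(-2.5) = 9.375 > 0, so the root lies in [-2.5, 1]
g(-0.75) = 10.359375 > 0, so the root lies in [-0.75, 1]
g(0.125) = -2.642578 < 0, so the root lies in [-0.75, 0.125]
g(-0.3125) = 5.4016 > 0, so the root lies in [-0.3125, 0.125]
g(-0.09375) = 1.7967 > 0, so the root lies in [-0.09375, 0.125]
g(0.015625) = -0.3147 < 0, so the root lies in [-0.09375, 0.015625]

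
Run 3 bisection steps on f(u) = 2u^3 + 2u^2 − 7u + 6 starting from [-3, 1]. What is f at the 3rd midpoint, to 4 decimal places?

m = -1, f(m) = 13 (+); new bracket [-3, -1]
m = -2, f(m) = 12 (+); new bracket [-3, -2]
m = -2.5, f(m) = 4.75 (+); new bracket [-3, -2.5]

4.7500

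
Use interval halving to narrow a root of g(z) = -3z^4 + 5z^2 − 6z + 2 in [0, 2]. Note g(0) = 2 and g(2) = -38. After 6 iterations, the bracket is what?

[0.5, 0.53125]

m = 1, g(m) = -2 (−); new bracket [0, 1]
m = 0.5, g(m) = 0.0625 (+); new bracket [0.5, 1]
m = 0.75, g(m) = -0.636719 (−); new bracket [0.5, 0.75]
m = 0.625, g(m) = -0.2546 (−); new bracket [0.5, 0.625]
m = 0.5625, g(m) = -0.0933 (−); new bracket [0.5, 0.5625]
m = 0.53125, g(m) = -0.0153 (−); new bracket [0.5, 0.53125]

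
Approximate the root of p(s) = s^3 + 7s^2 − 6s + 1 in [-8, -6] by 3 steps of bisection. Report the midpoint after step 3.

-7.75

m = -7, p(m) = 43 (+); new bracket [-8, -7]
m = -7.5, p(m) = 17.875 (+); new bracket [-8, -7.5]
m = -7.75, p(m) = 2.453125 (+); new bracket [-8, -7.75]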